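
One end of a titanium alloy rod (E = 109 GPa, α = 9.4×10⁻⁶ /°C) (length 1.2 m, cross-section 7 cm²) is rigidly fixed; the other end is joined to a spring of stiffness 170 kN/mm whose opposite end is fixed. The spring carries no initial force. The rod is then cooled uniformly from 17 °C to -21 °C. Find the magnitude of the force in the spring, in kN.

P ≈ 19.8 kN

Free thermal contraction: δ_free = αΔT L = 9.4×10⁻⁶ × 38 × 1200 = 0.4286 mm.
Let P be the tensile force in the spring. The rod extends elastically by PL/(AE) and the spring stretches by P/k; together these equal δ_free.
So P = δ_free / [L/(AE) + 1/k] = 0.4286 / [ 1200/(700×109×10³) + 1/(170×10³) ].
P = 0.4286 / 2.161×10⁻⁵ = 19840 N.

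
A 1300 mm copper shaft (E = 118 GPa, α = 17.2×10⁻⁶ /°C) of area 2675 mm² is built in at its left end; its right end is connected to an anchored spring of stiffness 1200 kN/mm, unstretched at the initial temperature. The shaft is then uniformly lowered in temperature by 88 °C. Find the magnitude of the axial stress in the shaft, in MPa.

If the spring were absent the shaft would shorten by αΔT L = 17.2×10⁻⁶ × 88 × 1300 = 1.968 mm.
Let P be the tensile force in the spring. The shaft extends elastically by PL/(AE) and the spring stretches by P/k; together these equal δ_free.
P [ L/(AE) + 1/k ] = δ_free → P [ 1300/(2675×118×10³) + 1/(1200×10³) ] = 1.968.
P = 1.968 / 4.952×10⁻⁶ = 397400 N.
σ = P/A = 397400/2675 = 148.5 MPa.

σ ≈ 149 MPa (tensile)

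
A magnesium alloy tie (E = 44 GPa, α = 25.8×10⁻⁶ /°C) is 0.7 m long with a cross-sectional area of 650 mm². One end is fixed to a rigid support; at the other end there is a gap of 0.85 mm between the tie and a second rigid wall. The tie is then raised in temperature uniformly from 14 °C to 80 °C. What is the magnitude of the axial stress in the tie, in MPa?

σ ≈ 21.5 MPa (compressive)

If the wall were absent the tie would grow by αΔT L = 25.8×10⁻⁶ × 66 × 700 = 1.192 mm.
After closing the 0.85 mm clearance, 1.192 − 0.85 = 0.342 mm of expansion remains to be suppressed by the wall.
Compatibility: PL/(AE) = 0.342 mm, so σ = P/A = E × (0.342/700) = 21.49 MPa.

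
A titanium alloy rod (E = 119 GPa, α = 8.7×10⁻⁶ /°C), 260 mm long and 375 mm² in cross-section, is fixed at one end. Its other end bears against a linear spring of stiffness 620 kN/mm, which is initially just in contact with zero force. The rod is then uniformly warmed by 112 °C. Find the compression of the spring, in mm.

The unrestrained thermal change is αΔT L = 8.7×10⁻⁶ × 112 × 260 = 0.2533 mm.
Let P be the compressive force at the spring. The rod shortens elastically by PL/(AE) and the spring compresses by P/k; together these equal δ_free.
So P = δ_free / [L/(AE) + 1/k] = 0.2533 / [ 260/(375×119×10³) + 1/(620×10³) ].
P = 0.2533 / 7.439×10⁻⁶ = 34060 N.
Spring compression = P/k = 34060/(620×10³) = 0.05493 mm.

δ ≈ 0.0549 mm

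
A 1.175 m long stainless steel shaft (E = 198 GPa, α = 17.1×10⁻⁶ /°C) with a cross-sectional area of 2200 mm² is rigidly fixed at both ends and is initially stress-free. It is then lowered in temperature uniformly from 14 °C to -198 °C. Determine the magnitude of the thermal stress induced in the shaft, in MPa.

σ ≈ 718 MPa (tensile)

With length fixed, the mechanical strain must cancel the thermal strain αΔT = 17.1×10⁻⁶ × 212 = 3625.2×10⁻⁶.
Hence σ = E·αΔT = 198×10³ × 3625.2×10⁻⁶ = 717.8 MPa, tensile.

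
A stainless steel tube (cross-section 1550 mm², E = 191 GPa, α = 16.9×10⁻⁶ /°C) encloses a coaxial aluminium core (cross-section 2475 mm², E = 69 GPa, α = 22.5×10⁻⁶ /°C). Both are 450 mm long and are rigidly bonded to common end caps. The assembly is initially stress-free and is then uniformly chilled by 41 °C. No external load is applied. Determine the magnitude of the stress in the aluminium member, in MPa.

The aluminium has the larger α, so on cooling it would change length more than the stainless steel if both were free. The rigid plates force a common final length, so the aluminium is put into tension and the stainless steel into compression, with equal and opposite forces P (no external load).
Equating the net (thermal + elastic) strains gives |α₁ − α₂|·ΔT = P·[1/(A₁E₁) + 1/(A₂E₂)].
|α₁ − α₂|·ΔT = 5.6×10⁻⁶ × 41 = 0.0002296.
1/(A₁E₁) + 1/(A₂E₂) = 1/(1550×191×10³) + 1/(2475×69×10³) = 9.233×10⁻⁹ N⁻¹.
So P = 0.0002296 / 9.233×10⁻⁹ = 24.87 kN.
σ_{aluminium} = P/A₂ = 24870/2475 = 10.05 MPa, tensile.

σ ≈ 10 MPa (tensile)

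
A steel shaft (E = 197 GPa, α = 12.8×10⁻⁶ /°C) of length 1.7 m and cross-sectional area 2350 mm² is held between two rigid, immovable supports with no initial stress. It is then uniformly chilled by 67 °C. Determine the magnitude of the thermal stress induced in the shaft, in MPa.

Because both ends are immovable the net strain is zero, and the suppressed thermal strain is αΔT = 12.8×10⁻⁶ × 67 = 857.6×10⁻⁶.
σ = EαΔT = 197×10³ × 12.8×10⁻⁶ × 67 = 168.9 MPa (tensile; the shaft is trying to contract).

σ ≈ 169 MPa (tensile)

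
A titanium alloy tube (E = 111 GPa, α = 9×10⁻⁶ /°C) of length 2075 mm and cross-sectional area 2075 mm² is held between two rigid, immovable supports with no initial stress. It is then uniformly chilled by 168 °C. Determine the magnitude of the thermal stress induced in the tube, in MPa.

σ ≈ 168 MPa (tensile)

Because both ends are immovable the net strain is zero, and the suppressed thermal strain is αΔT = 9×10⁻⁶ × 168 = 1512×10⁻⁶.
σ = EαΔT = 111×10³ × 9×10⁻⁶ × 168 = 167.8 MPa (tensile; the tube is trying to contract).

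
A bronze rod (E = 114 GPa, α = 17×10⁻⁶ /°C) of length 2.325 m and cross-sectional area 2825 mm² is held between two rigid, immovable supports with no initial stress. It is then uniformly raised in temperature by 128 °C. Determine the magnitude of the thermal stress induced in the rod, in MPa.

σ ≈ 248 MPa (compressive)

Because both ends are immovable the net strain is zero, and the suppressed thermal strain is αΔT = 17×10⁻⁶ × 128 = 2176×10⁻⁶.
σ = EαΔT = 114×10³ × 17×10⁻⁶ × 128 = 248.1 MPa (compressive; the rod is trying to expand).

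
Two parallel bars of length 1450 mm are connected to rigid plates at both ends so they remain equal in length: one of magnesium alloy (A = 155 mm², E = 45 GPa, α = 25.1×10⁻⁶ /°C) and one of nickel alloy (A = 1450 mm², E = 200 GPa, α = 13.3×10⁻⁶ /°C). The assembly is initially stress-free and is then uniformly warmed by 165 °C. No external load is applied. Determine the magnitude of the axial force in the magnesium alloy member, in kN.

P ≈ 13.3 kN (compressive in the magnesium alloy)

The magnesium alloy has the larger α, so on heating it would change length more than the nickel alloy if both were free. The rigid plates force a common final length, so the magnesium alloy is put into compression and the nickel alloy into tension, with equal and opposite forces P (no external load).
Compatibility of the two members (thermal + elastic change equal): (α₁ − α₂)ΔT = P·[1/(A₁E₁) + 1/(A₂E₂)].
|α₁ − α₂|·ΔT = 11.8×10⁻⁶ × 165 = 0.001947.
1/(A₁E₁) + 1/(A₂E₂) = 1/(155×45×10³) + 1/(1450×200×10³) = 1.468×10⁻⁷ N⁻¹.
So P = 0.001947 / 1.468×10⁻⁷ = 13.26 kN.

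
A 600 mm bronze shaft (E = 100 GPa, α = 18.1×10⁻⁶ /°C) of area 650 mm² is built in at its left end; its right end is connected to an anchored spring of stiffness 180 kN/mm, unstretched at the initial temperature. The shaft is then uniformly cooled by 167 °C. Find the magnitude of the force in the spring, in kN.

Free thermal contraction: δ_free = αΔT L = 18.1×10⁻⁶ × 167 × 600 = 1.814 mm.
With a force P in the spring, the elastic change of the shaft is PL/(AE) and that of the spring is P/k; compatibility requires their sum to equal δ_free.
So P = δ_free / [L/(AE) + 1/k] = 1.814 / [ 600/(650×100×10³) + 1/(180×10³) ].
P = 1.814 / 1.479×10⁻⁵ = 122700 N.

P ≈ 123 kN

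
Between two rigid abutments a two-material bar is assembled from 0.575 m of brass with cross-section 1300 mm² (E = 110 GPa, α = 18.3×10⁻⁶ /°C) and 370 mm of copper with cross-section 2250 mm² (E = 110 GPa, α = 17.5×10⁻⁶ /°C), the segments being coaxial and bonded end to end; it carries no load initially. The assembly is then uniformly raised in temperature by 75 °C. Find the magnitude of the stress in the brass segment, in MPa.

σ ≈ 178 MPa (compressive)

Free thermal expansion of the whole bar: Σ αᵢΔT Lᵢ = 18.3×10⁻⁶×75×575 + 17.5×10⁻⁶×75×370 = 1.275 mm.
Since the ends are fixed, an axial force P builds up, equal in every segment, with P · Σ Lᵢ/(AᵢEᵢ) = δ_free.
Σ Lᵢ/(AᵢEᵢ) = 575/(1300×110×10³) + 370/(2250×110×10³) = 5.516×10⁻⁶ mm/N.
So P = 1.275 / 5.516×10⁻⁶ = 231.1 kN, compressive.
σ_{brass} = P / A = 231100 / 1300 = 177.8 MPa.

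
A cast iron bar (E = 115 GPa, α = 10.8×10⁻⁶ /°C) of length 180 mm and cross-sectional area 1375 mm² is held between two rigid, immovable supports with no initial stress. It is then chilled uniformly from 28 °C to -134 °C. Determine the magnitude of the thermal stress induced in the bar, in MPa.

The supports are rigid, so the total axial strain is zero. The restrained thermal strain is ε = αΔT = 10.8×10⁻⁶ × 162 = 1749.6×10⁻⁶.
Hence σ = E·αΔT = 115×10³ × 1749.6×10⁻⁶ = 201.2 MPa, tensile.

σ ≈ 201 MPa (tensile)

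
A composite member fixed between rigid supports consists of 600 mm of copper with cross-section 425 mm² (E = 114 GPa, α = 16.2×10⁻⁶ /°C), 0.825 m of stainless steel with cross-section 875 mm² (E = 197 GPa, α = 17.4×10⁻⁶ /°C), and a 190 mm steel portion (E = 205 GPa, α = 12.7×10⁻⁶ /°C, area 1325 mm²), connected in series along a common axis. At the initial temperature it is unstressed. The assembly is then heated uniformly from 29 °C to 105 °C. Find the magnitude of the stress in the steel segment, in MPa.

σ ≈ 85 MPa (compressive)

With the walls removed the bar would change length by δ_free = Σ αᵢΔT Lᵢ = 16.2×10⁻⁶×76×600 + 17.4×10⁻⁶×76×825 + 12.7×10⁻⁶×76×190 = 2.013 mm.
The walls prevent any net length change, so an axial force P (same in every segment) develops. Compatibility: P · Σ Lᵢ/(AᵢEᵢ) = δ_free.
The series flexibility is Σ Lᵢ/(AᵢEᵢ) = 600/(425×114×10³) + 825/(875×197×10³) + 190/(1325×205×10³) = 1.787×10⁻⁵ mm/N.
So P = 2.013 / 1.787×10⁻⁵ = 112.7 kN, compressive.
σ_{steel} = P / A = 112700 / 1325 = 85.02 MPa.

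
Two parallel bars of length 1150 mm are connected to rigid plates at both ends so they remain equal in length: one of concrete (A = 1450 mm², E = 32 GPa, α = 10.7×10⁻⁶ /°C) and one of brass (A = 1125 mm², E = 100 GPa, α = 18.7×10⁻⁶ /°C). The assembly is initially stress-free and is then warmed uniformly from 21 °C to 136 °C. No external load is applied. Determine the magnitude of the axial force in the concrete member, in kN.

Equilibrium of a rigid end plate with no external load gives equal and opposite internal forces ±P in the two members. Since α_{brass} > α_{concrete}, heating drives the brass into compression and the concrete into tension.
Equating the net (thermal + elastic) strains gives |α₁ − α₂|·ΔT = P·[1/(A₁E₁) + 1/(A₂E₂)].
|α₁ − α₂|·ΔT = 8×10⁻⁶ × 115 = 0.00092.
1/(A₁E₁) + 1/(A₂E₂) = 1/(1450×32×10³) + 1/(1125×100×10³) = 3.044×10⁻⁸ N⁻¹.
P = 0.00092 / 3.044×10⁻⁸ = 30220 N = 30.22 kN.

P ≈ 30.2 kN (tensile in the concrete)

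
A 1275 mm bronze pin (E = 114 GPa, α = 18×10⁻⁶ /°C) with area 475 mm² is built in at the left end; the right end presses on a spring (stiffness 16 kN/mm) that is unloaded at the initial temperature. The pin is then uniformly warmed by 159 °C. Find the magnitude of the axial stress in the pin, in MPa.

σ ≈ 89.3 MPa (compressive)

If the spring were absent the pin would lengthen by αΔT L = 18×10⁻⁶ × 159 × 1275 = 3.649 mm.
With a force P in the spring, the elastic change of the pin is PL/(AE) and that of the spring is P/k; compatibility requires their sum to equal δ_free.
P [ L/(AE) + 1/k ] = δ_free → P [ 1275/(475×114×10³) + 1/(16×10³) ] = 3.649.
P = 3.649 / 8.605×10⁻⁵ = 42410 N.
σ = P/A = 42410/475 = 89.28 MPa.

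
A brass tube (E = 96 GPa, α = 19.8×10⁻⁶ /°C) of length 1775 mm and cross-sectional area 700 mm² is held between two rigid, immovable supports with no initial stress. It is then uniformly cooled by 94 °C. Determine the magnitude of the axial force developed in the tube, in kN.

The ends cannot move, so σ = EαΔT = 96×10³ × 19.8×10⁻⁶ × 94 = 178.7 MPa.
P = AEαΔT = 700 × 96×10³ × 19.8×10⁻⁶ × 94 = 125.1 kN (tensile).

P ≈ 125 kN (tensile)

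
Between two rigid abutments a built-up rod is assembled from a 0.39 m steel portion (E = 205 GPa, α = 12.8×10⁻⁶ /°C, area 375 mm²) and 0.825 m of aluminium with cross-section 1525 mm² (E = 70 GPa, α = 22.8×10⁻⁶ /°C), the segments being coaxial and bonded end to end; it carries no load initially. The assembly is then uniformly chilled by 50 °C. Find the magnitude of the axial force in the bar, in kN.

Free thermal contraction of the whole bar: Σ αᵢΔT Lᵢ = 12.8×10⁻⁶×50×390 + 22.8×10⁻⁶×50×825 = 1.19 mm.
Since the ends are fixed, an axial force P builds up, equal in every segment, with P · Σ Lᵢ/(AᵢEᵢ) = δ_free.
Σ Lᵢ/(AᵢEᵢ) = 390/(375×205×10³) + 825/(1525×70×10³) = 1.28×10⁻⁵ mm/N.
So P = 1.19 / 1.28×10⁻⁵ = 92.97 kN, tensile.

P ≈ 93 kN (tensile)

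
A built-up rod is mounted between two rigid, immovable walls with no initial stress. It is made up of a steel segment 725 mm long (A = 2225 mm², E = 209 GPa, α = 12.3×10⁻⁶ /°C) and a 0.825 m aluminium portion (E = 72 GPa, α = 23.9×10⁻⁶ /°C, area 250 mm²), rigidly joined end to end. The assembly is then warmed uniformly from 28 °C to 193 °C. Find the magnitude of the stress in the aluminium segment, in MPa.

With the walls removed the bar would change length by δ_free = Σ αᵢΔT Lᵢ = 12.3×10⁻⁶×165×725 + 23.9×10⁻⁶×165×825 = 4.725 mm.
The rigid supports impose zero overall length change; the single axial force P common to all segments must satisfy P Σ Lᵢ/(AᵢEᵢ) = δ_free.
The series flexibility is Σ Lᵢ/(AᵢEᵢ) = 725/(2225×209×10³) + 825/(250×72×10³) = 4.739×10⁻⁵ mm/N.
So P = 4.725 / 4.739×10⁻⁵ = 99.69 kN, compressive.
σ_{aluminium} = P / A = 99690 / 250 = 398.8 MPa.

σ ≈ 399 MPa (compressive)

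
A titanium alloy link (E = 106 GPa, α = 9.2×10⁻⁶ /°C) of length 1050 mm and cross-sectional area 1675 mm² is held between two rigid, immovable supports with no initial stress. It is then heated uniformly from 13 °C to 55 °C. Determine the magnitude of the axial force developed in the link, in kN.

P ≈ 68.6 kN (compressive)

Full restraint means ε = 0, so the stress is σ = EαΔT = 106×10³ × 9.2×10⁻⁶ × 42 = 40.96 MPa.
Then P = σA = 40.96 × 1675 mm² = 68.61 kN, compressive.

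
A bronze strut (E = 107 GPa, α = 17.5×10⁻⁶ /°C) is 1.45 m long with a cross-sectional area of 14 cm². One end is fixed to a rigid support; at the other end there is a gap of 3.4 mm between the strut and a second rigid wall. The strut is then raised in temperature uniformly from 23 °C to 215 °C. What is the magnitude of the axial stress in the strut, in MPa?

σ ≈ 109 MPa (compressive)

If the wall were absent the strut would grow by αΔT L = 17.5×10⁻⁶ × 192 × 1450 = 4.872 mm.
The gap closes (δ_free > 3.4 mm) and the wall then resists a further 4.872 − 3.4 = 1.472 mm of expansion.
Compatibility: PL/(AE) = 1.472 mm, so σ = P/A = E × (1.472/1450) = 108.6 MPa.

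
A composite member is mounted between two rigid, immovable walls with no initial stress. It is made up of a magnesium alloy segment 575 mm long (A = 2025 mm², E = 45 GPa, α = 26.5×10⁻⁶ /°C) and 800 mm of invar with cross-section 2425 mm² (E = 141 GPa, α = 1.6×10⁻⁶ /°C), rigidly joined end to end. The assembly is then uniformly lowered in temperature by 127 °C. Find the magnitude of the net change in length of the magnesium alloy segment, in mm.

With the walls removed the bar would change length by δ_free = Σ αᵢΔT Lᵢ = 26.5×10⁻⁶×127×575 + 1.6×10⁻⁶×127×800 = 2.098 mm.
The walls prevent any net length change, so an axial force P (same in every segment) develops. Compatibility: P · Σ Lᵢ/(AᵢEᵢ) = δ_free.
The series flexibility is Σ Lᵢ/(AᵢEᵢ) = 575/(2025×45×10³) + 800/(2425×141×10³) = 8.65×10⁻⁶ mm/N.
P = 2.098 / 8.65×10⁻⁶ = 242500 N = 242.5 kN, tensile.
For the magnesium alloy segment, free thermal change = 26.5×10⁻⁶×127×575 = 1.935 mm and elastic change from P = 242500×575/(2025×45×10³) = 1.53 mm; these oppose, so the net change is 0.405 mm (segment shortens).

|ΔL| ≈ 0.405 mm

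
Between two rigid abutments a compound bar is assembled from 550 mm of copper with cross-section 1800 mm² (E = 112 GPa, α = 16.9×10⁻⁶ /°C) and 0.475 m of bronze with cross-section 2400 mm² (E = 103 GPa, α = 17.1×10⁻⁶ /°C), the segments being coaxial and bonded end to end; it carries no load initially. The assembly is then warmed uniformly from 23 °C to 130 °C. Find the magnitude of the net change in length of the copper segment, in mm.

|ΔL| ≈ 0.0989 mm

Free thermal expansion of the whole bar: Σ αᵢΔT Lᵢ = 16.9×10⁻⁶×107×550 + 17.1×10⁻⁶×107×475 = 1.864 mm.
Since the ends are fixed, an axial force P builds up, equal in every segment, with P · Σ Lᵢ/(AᵢEᵢ) = δ_free.
Σ Lᵢ/(AᵢEᵢ) = 550/(1800×112×10³) + 475/(2400×103×10³) = 4.65×10⁻⁶ mm/N.
So P = 1.864 / 4.65×10⁻⁶ = 400.8 kN, compressive.
For the copper segment, free thermal change = 16.9×10⁻⁶×107×550 = 0.9946 mm and elastic change from P = 400800×550/(1800×112×10³) = 1.093 mm; these oppose, so the net change is 0.0989 mm (segment shortens).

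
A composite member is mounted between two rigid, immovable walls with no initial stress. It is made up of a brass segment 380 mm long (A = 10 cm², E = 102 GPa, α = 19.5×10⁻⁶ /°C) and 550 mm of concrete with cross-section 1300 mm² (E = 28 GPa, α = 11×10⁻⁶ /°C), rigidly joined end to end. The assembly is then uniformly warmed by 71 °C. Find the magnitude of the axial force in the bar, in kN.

With the walls removed the bar would change length by δ_free = Σ αᵢΔT Lᵢ = 19.5×10⁻⁶×71×380 + 11×10⁻⁶×71×550 = 0.9557 mm.
The walls prevent any net length change, so an axial force P (same in every segment) develops. Compatibility: P · Σ Lᵢ/(AᵢEᵢ) = δ_free.
The series flexibility is Σ Lᵢ/(AᵢEᵢ) = 380/(1000×102×10³) + 550/(1300×28×10³) = 1.884×10⁻⁵ mm/N.
P = 0.9557 / 1.884×10⁻⁵ = 50740 N = 50.74 kN, compressive.

P ≈ 50.7 kN (compressive)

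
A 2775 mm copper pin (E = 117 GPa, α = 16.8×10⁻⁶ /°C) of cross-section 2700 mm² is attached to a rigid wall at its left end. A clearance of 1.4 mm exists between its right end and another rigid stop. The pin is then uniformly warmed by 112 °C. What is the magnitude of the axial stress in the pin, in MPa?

σ ≈ 161 MPa (compressive)

If the wall were absent the pin would grow by αΔT L = 16.8×10⁻⁶ × 112 × 2775 = 5.221 mm.
After closing the 1.4 mm clearance, 5.221 − 1.4 = 3.821 mm of expansion remains to be suppressed by the wall.
That suppressed elongation corresponds to σ = E·Δ/L = 117×10³ × 3.821/2775 = 161.1 MPa.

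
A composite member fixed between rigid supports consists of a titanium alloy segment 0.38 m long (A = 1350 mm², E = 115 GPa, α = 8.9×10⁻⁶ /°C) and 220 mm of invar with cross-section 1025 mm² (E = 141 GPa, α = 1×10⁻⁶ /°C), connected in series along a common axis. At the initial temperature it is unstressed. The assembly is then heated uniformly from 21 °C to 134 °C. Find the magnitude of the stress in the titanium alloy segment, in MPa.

σ ≈ 75.9 MPa (compressive)

With the walls removed the bar would change length by δ_free = Σ αᵢΔT Lᵢ = 8.9×10⁻⁶×113×380 + 1×10⁻⁶×113×220 = 0.407 mm.
Since the ends are fixed, an axial force P builds up, equal in every segment, with P · Σ Lᵢ/(AᵢEᵢ) = δ_free.
The series flexibility is Σ Lᵢ/(AᵢEᵢ) = 380/(1350×115×10³) + 220/(1025×141×10³) = 3.97×10⁻⁶ mm/N.
Hence P = δ_free / Σ(L/AE) = 0.407/3.97×10⁻⁶ = 102.5 kN (compressive).
σ_{titanium alloy} = P / A = 102500 / 1350 = 75.95 MPa.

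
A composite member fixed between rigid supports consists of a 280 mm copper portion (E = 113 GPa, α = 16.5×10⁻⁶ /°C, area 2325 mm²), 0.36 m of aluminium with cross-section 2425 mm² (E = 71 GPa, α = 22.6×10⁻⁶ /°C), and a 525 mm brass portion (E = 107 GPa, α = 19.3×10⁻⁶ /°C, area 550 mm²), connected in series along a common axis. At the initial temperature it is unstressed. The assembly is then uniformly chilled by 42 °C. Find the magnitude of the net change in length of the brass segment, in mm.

Free thermal contraction of the whole bar: Σ αᵢΔT Lᵢ = 16.5×10⁻⁶×42×280 + 22.6×10⁻⁶×42×360 + 19.3×10⁻⁶×42×525 = 0.9613 mm.
The rigid supports impose zero overall length change; the single axial force P common to all segments must satisfy P Σ Lᵢ/(AᵢEᵢ) = δ_free.
The series flexibility is Σ Lᵢ/(AᵢEᵢ) = 280/(2325×113×10³) + 360/(2425×71×10³) + 525/(550×107×10³) = 1.208×10⁻⁵ mm/N.
So P = 0.9613 / 1.208×10⁻⁵ = 79.59 kN, tensile.
For the brass segment, free thermal change = 19.3×10⁻⁶×42×525 = 0.4256 mm and elastic change from P = 79590×525/(550×107×10³) = 0.7101 mm; these oppose, so the net change is 0.284 mm (segment lengthens).

|ΔL| ≈ 0.284 mm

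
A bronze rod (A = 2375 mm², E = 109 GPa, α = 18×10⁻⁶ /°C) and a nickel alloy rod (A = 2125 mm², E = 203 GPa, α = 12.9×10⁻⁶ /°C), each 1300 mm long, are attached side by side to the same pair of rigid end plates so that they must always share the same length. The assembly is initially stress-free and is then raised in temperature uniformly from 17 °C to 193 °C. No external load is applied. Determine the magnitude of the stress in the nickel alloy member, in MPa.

σ ≈ 68.3 MPa (tensile)

Both members must finish at the same length. With the larger α, the bronze tends to over-expand; the plates restrain it, putting the bronze in compression and the nickel alloy in tension. With no external load the two internal forces are equal and opposite, magnitude P.
Compatibility of the two members (thermal + elastic change equal): (α₁ − α₂)ΔT = P·[1/(A₁E₁) + 1/(A₂E₂)].
|α₁ − α₂|·ΔT = 5.1×10⁻⁶ × 176 = 0.0008976.
1/(A₁E₁) + 1/(A₂E₂) = 1/(2375×109×10³) + 1/(2125×203×10³) = 6.181×10⁻⁹ N⁻¹.
P = 0.0008976 / 6.181×10⁻⁹ = 145200 N = 145.2 kN.
σ_{nickel alloy} = P/A₂ = 145200/2125 = 68.34 MPa, tensile.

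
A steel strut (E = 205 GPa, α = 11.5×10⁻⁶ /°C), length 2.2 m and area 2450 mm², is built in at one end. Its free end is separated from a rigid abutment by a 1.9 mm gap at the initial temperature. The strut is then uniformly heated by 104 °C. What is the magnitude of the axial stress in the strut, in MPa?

σ ≈ 68.1 MPa (compressive)

Unrestrained expansion: δ_free = αΔT L = 11.5×10⁻⁶ × 104 × 2200 = 2.631 mm.
The gap closes (δ_free > 1.9 mm) and the wall then resists a further 2.631 − 1.9 = 0.7312 mm of expansion.
Compatibility: PL/(AE) = 0.7312 mm, so σ = P/A = E × (0.7312/2200) = 68.13 MPa.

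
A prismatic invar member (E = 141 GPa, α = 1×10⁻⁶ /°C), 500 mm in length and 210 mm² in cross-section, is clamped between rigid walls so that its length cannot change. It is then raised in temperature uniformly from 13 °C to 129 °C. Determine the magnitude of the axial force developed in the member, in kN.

Full restraint means ε = 0, so the stress is σ = EαΔT = 141×10³ × 1×10⁻⁶ × 116 = 16.36 MPa.
Then P = σA = 16.36 × 210 mm² = 3.435 kN, compressive.

P ≈ 3.43 kN (compressive)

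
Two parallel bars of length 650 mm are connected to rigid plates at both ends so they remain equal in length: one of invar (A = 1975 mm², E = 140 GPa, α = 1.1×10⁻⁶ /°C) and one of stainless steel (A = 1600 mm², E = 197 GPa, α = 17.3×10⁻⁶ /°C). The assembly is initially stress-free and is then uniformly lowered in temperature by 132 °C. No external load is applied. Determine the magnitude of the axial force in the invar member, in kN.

P ≈ 315 kN (compressive in the invar)

Both members must finish at the same length. With the larger α, the stainless steel tends to over-contract; the plates restrain it, putting the stainless steel in tension and the invar in compression. With no external load the two internal forces are equal and opposite, magnitude P.
Compatibility of the two members (thermal + elastic change equal): (α₁ − α₂)ΔT = P·[1/(A₁E₁) + 1/(A₂E₂)].
|α₁ − α₂|·ΔT = 16.2×10⁻⁶ × 132 = 0.002138.
1/(A₁E₁) + 1/(A₂E₂) = 1/(1975×140×10³) + 1/(1600×197×10³) = 6.789×10⁻⁹ N⁻¹.
P = 0.002138 / 6.789×10⁻⁹ = 315000 N = 315 kN.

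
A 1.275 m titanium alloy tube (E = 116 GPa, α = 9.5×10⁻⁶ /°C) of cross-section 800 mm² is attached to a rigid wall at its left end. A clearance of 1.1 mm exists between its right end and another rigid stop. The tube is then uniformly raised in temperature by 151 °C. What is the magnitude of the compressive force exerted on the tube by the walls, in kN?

If the wall were absent the tube would grow by αΔT L = 9.5×10⁻⁶ × 151 × 1275 = 1.829 mm.
The gap closes (δ_free > 1.1 mm) and the wall then resists a further 1.829 − 1.1 = 0.729 mm of expansion.
Compatibility: PL/(AE) = 0.729 mm, so σ = P/A = E × (0.729/1275) = 66.32 MPa.
Force on the wall = σA = 66.32 × 800 mm² = 53.06 kN.

P ≈ 53.1 kN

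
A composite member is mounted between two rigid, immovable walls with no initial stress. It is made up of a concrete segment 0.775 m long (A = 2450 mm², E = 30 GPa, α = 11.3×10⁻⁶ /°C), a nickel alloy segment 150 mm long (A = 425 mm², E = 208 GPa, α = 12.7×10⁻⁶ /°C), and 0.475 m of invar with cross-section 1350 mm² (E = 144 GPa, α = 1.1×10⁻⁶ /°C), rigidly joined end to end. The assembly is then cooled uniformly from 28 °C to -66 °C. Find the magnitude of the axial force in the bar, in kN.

P ≈ 71.6 kN (tensile)

If the supports were absent, the total length change would be Σ αᵢΔT Lᵢ = 11.3×10⁻⁶×94×775 + 12.7×10⁻⁶×94×150 + 1.1×10⁻⁶×94×475 = 1.051 mm.
Since the ends are fixed, an axial force P builds up, equal in every segment, with P · Σ Lᵢ/(AᵢEᵢ) = δ_free.
The series flexibility is Σ Lᵢ/(AᵢEᵢ) = 775/(2450×30×10³) + 150/(425×208×10³) + 475/(1350×144×10³) = 1.468×10⁻⁵ mm/N.
Hence P = δ_free / Σ(L/AE) = 1.051/1.468×10⁻⁵ = 71.6 kN (tensile).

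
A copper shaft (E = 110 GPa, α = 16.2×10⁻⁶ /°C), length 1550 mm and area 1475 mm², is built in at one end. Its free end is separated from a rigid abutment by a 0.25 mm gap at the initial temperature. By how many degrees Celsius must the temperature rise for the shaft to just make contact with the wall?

The gap closes when αΔT L = 0.25 mm, since the shaft is still unstressed at that instant.
ΔT = 0.25 / (16.2×10⁻⁶ × 1550) = 9.956 °C.

ΔT ≈ 9.96 °C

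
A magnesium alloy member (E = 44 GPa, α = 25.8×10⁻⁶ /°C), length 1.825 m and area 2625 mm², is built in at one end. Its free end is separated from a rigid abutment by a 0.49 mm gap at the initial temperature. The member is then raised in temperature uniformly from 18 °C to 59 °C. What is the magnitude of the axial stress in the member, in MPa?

σ ≈ 34.7 MPa (compressive)

Unrestrained expansion: δ_free = αΔT L = 25.8×10⁻⁶ × 41 × 1825 = 1.93 mm.
This exceeds the 0.49 mm gap, so the wall pushes back. The portion of expansion that must be recovered elastically is δ_free − gap = 1.93 − 0.49 = 1.44 mm.
So σ = E(δ_free − g)/L = 44×10³ × 1.44/1825 = 34.73 MPa.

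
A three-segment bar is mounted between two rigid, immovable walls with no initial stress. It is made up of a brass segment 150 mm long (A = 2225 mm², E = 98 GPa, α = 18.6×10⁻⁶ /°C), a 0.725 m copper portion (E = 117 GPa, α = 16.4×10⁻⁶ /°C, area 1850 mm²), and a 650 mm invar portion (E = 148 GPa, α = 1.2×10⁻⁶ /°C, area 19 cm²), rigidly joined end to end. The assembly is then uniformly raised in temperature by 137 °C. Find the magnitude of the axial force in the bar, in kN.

P ≈ 334 kN (compressive)

With the walls removed the bar would change length by δ_free = Σ αᵢΔT Lᵢ = 18.6×10⁻⁶×137×150 + 16.4×10⁻⁶×137×725 + 1.2×10⁻⁶×137×650 = 2.118 mm.
The rigid supports impose zero overall length change; the single axial force P common to all segments must satisfy P Σ Lᵢ/(AᵢEᵢ) = δ_free.
Σ Lᵢ/(AᵢEᵢ) = 150/(2225×98×10³) + 725/(1850×117×10³) + 650/(1900×148×10³) = 6.349×10⁻⁶ mm/N.
So P = 2.118 / 6.349×10⁻⁶ = 333.6 kN, compressive.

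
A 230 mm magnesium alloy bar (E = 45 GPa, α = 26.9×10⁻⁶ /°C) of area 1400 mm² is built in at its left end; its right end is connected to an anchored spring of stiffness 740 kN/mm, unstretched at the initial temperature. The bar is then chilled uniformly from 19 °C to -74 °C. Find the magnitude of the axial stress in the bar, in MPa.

σ ≈ 82.2 MPa (tensile)

Free thermal contraction: δ_free = αΔT L = 26.9×10⁻⁶ × 93 × 230 = 0.5754 mm.
With a force P in the spring, the elastic change of the bar is PL/(AE) and that of the spring is P/k; compatibility requires their sum to equal δ_free.
So P = δ_free / [L/(AE) + 1/k] = 0.5754 / [ 230/(1400×45×10³) + 1/(740×10³) ].
P = 0.5754 / 5.002×10⁻⁶ = 115000 N.
σ = P/A = 115000/1400 = 82.16 MPa.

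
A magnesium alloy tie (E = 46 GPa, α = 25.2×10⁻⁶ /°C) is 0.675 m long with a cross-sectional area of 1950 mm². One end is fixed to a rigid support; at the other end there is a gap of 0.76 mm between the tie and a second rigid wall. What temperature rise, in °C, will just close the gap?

Contact occurs when the free expansion equals the gap: αΔT L = 0.76 mm.
ΔT = 0.76 / (25.2×10⁻⁶ × 675) = 44.68 °C.

ΔT ≈ 44.7 °C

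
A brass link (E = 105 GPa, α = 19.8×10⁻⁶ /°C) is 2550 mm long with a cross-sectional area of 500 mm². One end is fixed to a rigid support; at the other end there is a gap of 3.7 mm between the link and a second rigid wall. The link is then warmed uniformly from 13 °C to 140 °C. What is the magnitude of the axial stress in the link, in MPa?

σ ≈ 112 MPa (compressive)

Free thermal elongation = αΔT L = 19.8×10⁻⁶ × 127 × 2550 = 6.412 mm.
This exceeds the 3.7 mm gap, so the wall pushes back. The portion of expansion that must be recovered elastically is δ_free − gap = 6.412 − 3.7 = 2.712 mm.
So σ = E(δ_free − g)/L = 105×10³ × 2.712/2550 = 111.7 MPa.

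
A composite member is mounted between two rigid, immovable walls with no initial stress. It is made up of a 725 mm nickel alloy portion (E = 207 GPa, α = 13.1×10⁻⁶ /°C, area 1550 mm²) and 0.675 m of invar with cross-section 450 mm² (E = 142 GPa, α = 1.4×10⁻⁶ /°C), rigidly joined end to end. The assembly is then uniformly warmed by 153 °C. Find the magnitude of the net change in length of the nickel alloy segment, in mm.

|ΔL| ≈ 1.17 mm

Free thermal expansion of the whole bar: Σ αᵢΔT Lᵢ = 13.1×10⁻⁶×153×725 + 1.4×10⁻⁶×153×675 = 1.598 mm.
Since the ends are fixed, an axial force P builds up, equal in every segment, with P · Σ Lᵢ/(AᵢEᵢ) = δ_free.
Σ Lᵢ/(AᵢEᵢ) = 725/(1550×207×10³) + 675/(450×142×10³) = 1.282×10⁻⁵ mm/N.
P = 1.598 / 1.282×10⁻⁵ = 124600 N = 124.6 kN, compressive.
For the nickel alloy segment, free thermal change = 13.1×10⁻⁶×153×725 = 1.453 mm and elastic change from P = 124600×725/(1550×207×10³) = 0.2815 mm; these oppose, so the net change is 1.17 mm (segment lengthens).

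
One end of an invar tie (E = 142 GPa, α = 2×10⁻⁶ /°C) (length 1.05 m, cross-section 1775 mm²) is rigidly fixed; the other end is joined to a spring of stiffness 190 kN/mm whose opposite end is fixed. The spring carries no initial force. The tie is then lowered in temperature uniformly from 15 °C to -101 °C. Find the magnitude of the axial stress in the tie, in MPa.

σ ≈ 14.6 MPa (tensile)

If the spring were absent the tie would shorten by αΔT L = 2×10⁻⁶ × 116 × 1050 = 0.2436 mm.
Let P be the tensile force in the spring. The tie extends elastically by PL/(AE) and the spring stretches by P/k; together these equal δ_free.
P [ L/(AE) + 1/k ] = δ_free → P [ 1050/(1775×142×10³) + 1/(190×10³) ] = 0.2436.
P = 0.2436 / 9.429×10⁻⁶ = 25840 N.
σ = P/A = 25840/1775 = 14.56 MPa.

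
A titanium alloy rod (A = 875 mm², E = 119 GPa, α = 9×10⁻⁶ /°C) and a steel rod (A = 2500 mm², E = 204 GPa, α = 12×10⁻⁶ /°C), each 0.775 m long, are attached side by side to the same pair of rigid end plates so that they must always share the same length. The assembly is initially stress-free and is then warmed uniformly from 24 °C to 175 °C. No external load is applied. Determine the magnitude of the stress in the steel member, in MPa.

σ ≈ 15.7 MPa (compressive)

Equilibrium of a rigid end plate with no external load gives equal and opposite internal forces ±P in the two members. Since α_{steel} > α_{titanium alloy}, heating drives the steel into compression and the titanium alloy into tension.
Setting the final lengths equal and cancelling L: (α₁ − α₂)ΔT = P/(A₁E₁) + P/(A₂E₂).
|α₁ − α₂|·ΔT = 3×10⁻⁶ × 151 = 0.000453.
1/(A₁E₁) + 1/(A₂E₂) = 1/(875×119×10³) + 1/(2500×204×10³) = 1.156×10⁻⁸ N⁻¹.
P = 0.000453 / 1.156×10⁻⁸ = 39170 N = 39.17 kN.
σ_{steel} = P/A₂ = 39170/2500 = 15.67 MPa, compressive.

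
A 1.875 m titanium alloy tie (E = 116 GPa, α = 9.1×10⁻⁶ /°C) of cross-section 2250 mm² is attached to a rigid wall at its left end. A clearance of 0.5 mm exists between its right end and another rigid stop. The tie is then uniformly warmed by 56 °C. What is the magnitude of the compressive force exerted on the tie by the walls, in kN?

P ≈ 63.4 kN

Free thermal elongation = αΔT L = 9.1×10⁻⁶ × 56 × 1875 = 0.9555 mm.
After closing the 0.5 mm clearance, 0.9555 − 0.5 = 0.4555 mm of expansion remains to be suppressed by the wall.
Compatibility: PL/(AE) = 0.4555 mm, so σ = P/A = E × (0.4555/1875) = 28.18 MPa.
Force on the wall = σA = 28.18 × 2250 mm² = 63.41 kN.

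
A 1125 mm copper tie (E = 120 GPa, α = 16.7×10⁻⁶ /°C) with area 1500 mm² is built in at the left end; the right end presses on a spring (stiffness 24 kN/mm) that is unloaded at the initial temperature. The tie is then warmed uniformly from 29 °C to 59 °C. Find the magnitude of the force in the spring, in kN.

The unrestrained thermal change is αΔT L = 16.7×10⁻⁶ × 30 × 1125 = 0.5636 mm.
Let P be the compressive force at the spring. The tie shortens elastically by PL/(AE) and the spring compresses by P/k; together these equal δ_free.
P [ L/(AE) + 1/k ] = δ_free → P [ 1125/(1500×120×10³) + 1/(24×10³) ] = 0.5636.
P = 0.5636 / 4.792×10⁻⁵ = 11760 N.

P ≈ 11.8 kN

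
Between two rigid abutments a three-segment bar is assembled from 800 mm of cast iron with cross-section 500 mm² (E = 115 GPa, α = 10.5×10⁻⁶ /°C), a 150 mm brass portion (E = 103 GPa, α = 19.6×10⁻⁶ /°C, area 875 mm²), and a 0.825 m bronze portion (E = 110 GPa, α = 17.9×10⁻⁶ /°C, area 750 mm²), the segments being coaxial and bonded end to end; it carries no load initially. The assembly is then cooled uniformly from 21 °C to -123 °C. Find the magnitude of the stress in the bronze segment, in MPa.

σ ≈ 196 MPa (tensile)

If the supports were absent, the total length change would be Σ αᵢΔT Lᵢ = 10.5×10⁻⁶×144×800 + 19.6×10⁻⁶×144×150 + 17.9×10⁻⁶×144×825 = 3.759 mm.
The walls prevent any net length change, so an axial force P (same in every segment) develops. Compatibility: P · Σ Lᵢ/(AᵢEᵢ) = δ_free.
The series flexibility is Σ Lᵢ/(AᵢEᵢ) = 800/(500×115×10³) + 150/(875×103×10³) + 825/(750×110×10³) = 2.558×10⁻⁵ mm/N.
Hence P = δ_free / Σ(L/AE) = 3.759/2.558×10⁻⁵ = 147 kN (tensile).
σ_{bronze} = P / A = 147000 / 750 = 196 MPa.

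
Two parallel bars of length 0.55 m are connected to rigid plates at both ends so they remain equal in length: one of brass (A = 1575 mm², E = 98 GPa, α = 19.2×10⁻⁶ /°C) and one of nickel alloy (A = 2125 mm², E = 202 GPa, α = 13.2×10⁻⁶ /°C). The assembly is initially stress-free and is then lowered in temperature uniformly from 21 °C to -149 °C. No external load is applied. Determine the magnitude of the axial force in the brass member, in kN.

P ≈ 116 kN (tensile in the brass)

The brass has the larger α, so on cooling it would change length more than the nickel alloy if both were free. The rigid plates force a common final length, so the brass is put into tension and the nickel alloy into compression, with equal and opposite forces P (no external load).
Compatibility of the two members (thermal + elastic change equal): (α₁ − α₂)ΔT = P·[1/(A₁E₁) + 1/(A₂E₂)].
|α₁ − α₂|·ΔT = 6×10⁻⁶ × 170 = 0.00102.
1/(A₁E₁) + 1/(A₂E₂) = 1/(1575×98×10³) + 1/(2125×202×10³) = 8.808×10⁻⁹ N⁻¹.
P = 0.00102 / 8.808×10⁻⁹ = 115800 N = 115.8 kN.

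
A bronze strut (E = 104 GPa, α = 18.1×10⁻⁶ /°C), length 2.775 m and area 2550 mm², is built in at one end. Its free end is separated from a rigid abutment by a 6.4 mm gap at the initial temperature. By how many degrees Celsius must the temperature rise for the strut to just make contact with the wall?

Contact occurs when the free expansion equals the gap: αΔT L = 6.4 mm.
So ΔT = g/(αL) = 6.4/(18.1×10⁻⁶ × 2775) = 127.4 °C.

ΔT ≈ 127 °C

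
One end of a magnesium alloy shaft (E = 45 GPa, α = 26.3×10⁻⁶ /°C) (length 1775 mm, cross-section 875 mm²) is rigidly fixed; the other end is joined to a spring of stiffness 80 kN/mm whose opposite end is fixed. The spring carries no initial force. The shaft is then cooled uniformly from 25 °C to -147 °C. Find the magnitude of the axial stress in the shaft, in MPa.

The unrestrained thermal change is αΔT L = 26.3×10⁻⁶ × 172 × 1775 = 8.029 mm.
Let P be the tensile force in the spring. The shaft extends elastically by PL/(AE) and the spring stretches by P/k; together these equal δ_free.
So P = δ_free / [L/(AE) + 1/k] = 8.029 / [ 1775/(875×45×10³) + 1/(80×10³) ].
P = 8.029 / 5.758×10⁻⁵ = 139400 N.
σ = P/A = 139400/875 = 159.4 MPa.

σ ≈ 159 MPa (tensile)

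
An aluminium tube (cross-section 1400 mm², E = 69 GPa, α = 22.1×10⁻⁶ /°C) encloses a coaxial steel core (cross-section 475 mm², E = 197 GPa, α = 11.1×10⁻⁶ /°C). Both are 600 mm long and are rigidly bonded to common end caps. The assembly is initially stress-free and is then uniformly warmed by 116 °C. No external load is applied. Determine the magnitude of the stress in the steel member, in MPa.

The aluminium has the larger α, so on heating it would change length more than the steel if both were free. The rigid plates force a common final length, so the aluminium is put into compression and the steel into tension, with equal and opposite forces P (no external load).
Compatibility of the two members (thermal + elastic change equal): (α₁ − α₂)ΔT = P·[1/(A₁E₁) + 1/(A₂E₂)].
|α₁ − α₂|·ΔT = 11×10⁻⁶ × 116 = 0.001276.
1/(A₁E₁) + 1/(A₂E₂) = 1/(1400×69×10³) + 1/(475×197×10³) = 2.104×10⁻⁸ N⁻¹.
So P = 0.001276 / 2.104×10⁻⁸ = 60.65 kN.
σ_{steel} = P/A₂ = 60650/475 = 127.7 MPa, tensile.

σ ≈ 128 MPa (tensile)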